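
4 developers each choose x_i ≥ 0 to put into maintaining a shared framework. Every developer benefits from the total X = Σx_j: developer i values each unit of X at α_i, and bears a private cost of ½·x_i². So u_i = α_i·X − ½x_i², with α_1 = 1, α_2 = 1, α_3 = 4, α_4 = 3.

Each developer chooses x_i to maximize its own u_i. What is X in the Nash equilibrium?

9

Developer i's FOC: ∂u_i/∂x_i = α_i − x_i = 0, so x_i* = α_i.
NE contributions = (1, 1, 4, 3); X = 9.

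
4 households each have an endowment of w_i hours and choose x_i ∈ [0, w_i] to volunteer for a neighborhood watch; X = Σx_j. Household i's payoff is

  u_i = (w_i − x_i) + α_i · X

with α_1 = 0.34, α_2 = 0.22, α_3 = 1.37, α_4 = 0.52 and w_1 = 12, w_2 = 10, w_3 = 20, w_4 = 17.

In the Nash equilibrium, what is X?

20

∂u_i/∂x_i = α_i − 1, so household i contributes w_i if α_i > 1, else 0.
α_i > 1 for i ∈ {3}; NE contributions (0, 0, 20, 0), X = 20.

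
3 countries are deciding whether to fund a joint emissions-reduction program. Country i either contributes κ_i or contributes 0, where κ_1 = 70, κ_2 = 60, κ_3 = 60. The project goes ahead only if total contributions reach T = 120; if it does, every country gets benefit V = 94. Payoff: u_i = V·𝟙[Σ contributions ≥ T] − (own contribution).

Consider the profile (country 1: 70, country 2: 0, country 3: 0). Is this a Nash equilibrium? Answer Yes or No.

No

Total = 70 < 120: not provided.
Country 1 (pledges 70, payoff -70): dropping to 0 → total 0, payoff 0. Profitable deviation.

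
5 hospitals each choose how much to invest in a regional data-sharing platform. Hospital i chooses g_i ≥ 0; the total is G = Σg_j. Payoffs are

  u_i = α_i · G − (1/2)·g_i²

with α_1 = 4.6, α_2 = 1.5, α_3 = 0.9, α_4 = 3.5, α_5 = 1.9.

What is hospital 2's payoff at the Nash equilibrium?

Hospital i's FOC: ∂u_i/∂g_i = α_i − g_i = 0, so g_i* = α_i.
NE contributions = (4.6, 1.5, 0.9, 3.5, 1.9); G = 12.4.
u_2 = α_2·G − ½·(g_2)² = 1.5·12.4 − ½·1.5² = 17.475.

17.475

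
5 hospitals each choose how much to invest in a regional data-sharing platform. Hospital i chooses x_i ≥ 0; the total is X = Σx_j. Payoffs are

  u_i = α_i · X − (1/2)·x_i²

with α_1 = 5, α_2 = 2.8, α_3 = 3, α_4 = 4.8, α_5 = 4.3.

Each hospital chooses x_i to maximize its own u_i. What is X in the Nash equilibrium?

Hospital i's FOC: ∂u_i/∂x_i = α_i − x_i = 0, so x_i* = α_i.
NE contributions = (5, 2.8, 3, 4.8, 4.3); X = 19.9.

19.9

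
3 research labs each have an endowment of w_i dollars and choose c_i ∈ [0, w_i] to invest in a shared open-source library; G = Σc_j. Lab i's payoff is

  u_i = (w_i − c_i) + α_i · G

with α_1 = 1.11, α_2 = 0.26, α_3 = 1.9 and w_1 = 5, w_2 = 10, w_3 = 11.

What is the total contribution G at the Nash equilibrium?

∂u_i/∂c_i = α_i − 1, so lab i contributes w_i if α_i > 1, else 0.
α_i > 1 for i ∈ {1, 3}; NE contributions (5, 0, 11), G = 16.

16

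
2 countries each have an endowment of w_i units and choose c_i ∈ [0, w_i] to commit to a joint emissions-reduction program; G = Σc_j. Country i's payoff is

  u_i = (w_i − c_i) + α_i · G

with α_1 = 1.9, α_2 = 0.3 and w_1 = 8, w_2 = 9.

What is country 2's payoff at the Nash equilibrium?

11.4

∂u_i/∂c_i = α_i − 1, so country i contributes w_i if α_i > 1, else 0.
α_i > 1 for i ∈ {1}; NE contributions (8, 0), G = 8.
u_2 = (9 − 0) + 0.3·8 = 11.4.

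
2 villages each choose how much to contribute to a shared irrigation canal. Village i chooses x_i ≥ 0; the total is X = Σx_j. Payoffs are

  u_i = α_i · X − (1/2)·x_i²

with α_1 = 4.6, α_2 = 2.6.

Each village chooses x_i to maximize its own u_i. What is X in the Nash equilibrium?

Village i's FOC: ∂u_i/∂x_i = α_i − x_i = 0, so x_i* = α_i.
NE contributions = (4.6, 2.6); X = 7.2.

7.2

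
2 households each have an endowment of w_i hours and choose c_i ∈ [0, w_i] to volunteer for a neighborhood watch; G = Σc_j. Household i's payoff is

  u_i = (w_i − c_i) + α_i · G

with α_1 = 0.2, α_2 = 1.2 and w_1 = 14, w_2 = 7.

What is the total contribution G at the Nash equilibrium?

7

∂u_i/∂c_i = α_i − 1, so household i contributes w_i if α_i > 1, else 0.
α_i > 1 for i ∈ {2}; NE contributions (0, 7), G = 7.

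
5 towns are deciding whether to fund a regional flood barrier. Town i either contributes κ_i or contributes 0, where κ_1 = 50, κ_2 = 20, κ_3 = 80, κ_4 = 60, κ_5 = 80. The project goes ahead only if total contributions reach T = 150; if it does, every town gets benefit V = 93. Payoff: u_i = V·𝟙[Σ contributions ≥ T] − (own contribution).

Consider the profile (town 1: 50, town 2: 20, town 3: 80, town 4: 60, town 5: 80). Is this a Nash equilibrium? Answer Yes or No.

Total = 290 ≥ 150: provided.
Town 1 (pledges 50, payoff 43): dropping to 0 → total 240, payoff 93. Profitable deviation.

No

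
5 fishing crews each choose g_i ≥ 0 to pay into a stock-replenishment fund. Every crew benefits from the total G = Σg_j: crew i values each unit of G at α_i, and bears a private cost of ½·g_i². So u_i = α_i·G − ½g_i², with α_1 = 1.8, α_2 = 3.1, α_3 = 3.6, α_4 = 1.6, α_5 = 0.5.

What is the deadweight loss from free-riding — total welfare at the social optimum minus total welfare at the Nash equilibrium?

Crew i's FOC: ∂u_i/∂g_i = α_i − g_i = 0, so g_i* = α_i.
NE contributions = (1.8, 3.1, 3.6, 1.6, 0.5); G = 10.6.
W^NE = (Σα)·G − ½Σα_i² = 10.6² − ½·28.62 = 98.05.
Planner sets g_i = Σα_j = 10.6 for every i, so G^SO = 5·10.6 = 53.
W^SO = (Σα)·G^SO − ½·5·(Σα)² = (5/2)·10.6² = 280.9.
Deadweight loss = W^SO − W^NE = 182.85.

182.85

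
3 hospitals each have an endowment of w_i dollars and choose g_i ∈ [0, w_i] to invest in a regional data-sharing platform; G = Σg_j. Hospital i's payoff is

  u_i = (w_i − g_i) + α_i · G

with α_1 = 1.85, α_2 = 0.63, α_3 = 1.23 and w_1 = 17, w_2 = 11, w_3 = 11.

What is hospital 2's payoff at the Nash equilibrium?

28.64

∂u_i/∂g_i = α_i − 1, so hospital i contributes w_i if α_i > 1, else 0.
α_i > 1 for i ∈ {1, 3}; NE contributions (17, 0, 11), G = 28.
u_2 = (11 − 0) + 0.63·28 = 28.64.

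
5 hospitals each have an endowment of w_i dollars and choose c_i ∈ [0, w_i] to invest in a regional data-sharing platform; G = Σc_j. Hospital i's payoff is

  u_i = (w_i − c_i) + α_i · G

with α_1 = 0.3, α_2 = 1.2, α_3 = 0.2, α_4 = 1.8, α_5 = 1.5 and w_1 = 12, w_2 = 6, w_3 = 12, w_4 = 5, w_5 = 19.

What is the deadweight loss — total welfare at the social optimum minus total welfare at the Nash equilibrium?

96

∂u_i/∂c_i = α_i − 1, so hospital i contributes w_i if α_i > 1, else 0.
α_i > 1 for i ∈ {2, 4, 5}; NE contributions (0, 6, 0, 5, 19), G = 30.
W^NE = Σw_i − G^NE + (Σα_i)·G^NE = 54 + 4·30 = 174.
Planner: ∂(Σu_j)/∂c_i = Σα_j − 1 = 4 > 0, so everyone contributes w_i; G^SO = 54, W^SO = 54 + 4·54 = 270.
Deadweight loss = 96.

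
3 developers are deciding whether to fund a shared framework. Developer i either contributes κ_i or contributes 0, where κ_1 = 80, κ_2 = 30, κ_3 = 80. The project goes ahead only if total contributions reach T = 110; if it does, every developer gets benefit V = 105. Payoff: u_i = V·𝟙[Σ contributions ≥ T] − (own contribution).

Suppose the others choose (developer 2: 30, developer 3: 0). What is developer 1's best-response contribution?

80

Others' total = 30. Contributing 80 brings total to 110 ≥ 110: gain V − κ_1 = 25.
Best response: 80.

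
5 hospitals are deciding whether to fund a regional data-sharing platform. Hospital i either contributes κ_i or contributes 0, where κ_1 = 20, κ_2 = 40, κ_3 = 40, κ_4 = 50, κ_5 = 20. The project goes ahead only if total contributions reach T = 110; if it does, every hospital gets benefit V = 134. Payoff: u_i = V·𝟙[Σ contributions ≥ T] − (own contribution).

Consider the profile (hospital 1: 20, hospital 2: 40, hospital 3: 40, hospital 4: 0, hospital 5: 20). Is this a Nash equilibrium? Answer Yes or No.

Total = 120 ≥ 110: provided.
Hospital 1 (pledges 20, payoff 114): dropping to 0 → total 100, payoff 0. No gain.
Hospital 2 (pledges 40, payoff 94): dropping to 0 → total 80, payoff 0. No gain.
Hospital 3 (pledges 40, payoff 94): dropping to 0 → total 80, payoff 0. No gain.
Hospital 4 (pledges 0, payoff 134): pledging 50 → total 170, payoff 84. No gain.
Hospital 5 (pledges 20, payoff 114): dropping to 0 → total 100, payoff 0. No gain.

Yes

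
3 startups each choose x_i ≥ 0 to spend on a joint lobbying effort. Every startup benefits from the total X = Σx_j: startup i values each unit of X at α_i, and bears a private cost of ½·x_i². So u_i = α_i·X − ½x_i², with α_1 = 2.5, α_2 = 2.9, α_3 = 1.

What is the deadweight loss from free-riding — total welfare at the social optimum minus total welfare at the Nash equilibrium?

Startup i's FOC: ∂u_i/∂x_i = α_i − x_i = 0, so x_i* = α_i.
NE contributions = (2.5, 2.9, 1); X = 6.4.
W^NE = (Σα)·X − ½Σα_i² = 6.4² − ½·15.66 = 33.13.
Planner sets x_i = Σα_j = 6.4 for every i, so X^SO = 3·6.4 = 19.2.
W^SO = (Σα)·X^SO − ½·3·(Σα)² = (3/2)·6.4² = 61.44.
Deadweight loss = W^SO − W^NE = 28.31.

28.31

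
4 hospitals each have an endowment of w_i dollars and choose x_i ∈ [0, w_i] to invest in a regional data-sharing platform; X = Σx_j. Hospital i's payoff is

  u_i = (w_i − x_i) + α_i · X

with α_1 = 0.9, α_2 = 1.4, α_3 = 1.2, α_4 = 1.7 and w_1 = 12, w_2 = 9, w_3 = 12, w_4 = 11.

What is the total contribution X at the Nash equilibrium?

32

∂u_i/∂x_i = α_i − 1, so hospital i contributes w_i if α_i > 1, else 0.
α_i > 1 for i ∈ {2, 3, 4}; NE contributions (0, 9, 12, 11), X = 32.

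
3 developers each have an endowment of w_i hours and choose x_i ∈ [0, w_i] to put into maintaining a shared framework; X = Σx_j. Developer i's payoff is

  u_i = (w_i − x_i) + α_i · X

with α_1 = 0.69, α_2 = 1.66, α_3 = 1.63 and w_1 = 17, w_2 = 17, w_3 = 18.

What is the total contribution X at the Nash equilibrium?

35

∂u_i/∂x_i = α_i − 1, so developer i contributes w_i if α_i > 1, else 0.
α_i > 1 for i ∈ {2, 3}; NE contributions (0, 17, 18), X = 35.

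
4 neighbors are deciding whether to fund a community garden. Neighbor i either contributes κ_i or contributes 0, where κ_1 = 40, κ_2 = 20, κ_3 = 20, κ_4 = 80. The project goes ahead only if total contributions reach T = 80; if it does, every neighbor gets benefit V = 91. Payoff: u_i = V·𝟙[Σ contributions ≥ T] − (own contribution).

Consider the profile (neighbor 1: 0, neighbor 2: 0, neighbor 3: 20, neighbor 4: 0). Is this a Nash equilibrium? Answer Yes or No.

No

Total = 20 < 80: not provided.
Neighbor 1 (pledges 0, payoff 0): pledging 40 → total 60, payoff -40. No gain.
Neighbor 2 (pledges 0, payoff 0): pledging 20 → total 40, payoff -20. No gain.
Neighbor 3 (pledges 20, payoff -20): dropping to 0 → total 0, payoff 0. Profitable deviation.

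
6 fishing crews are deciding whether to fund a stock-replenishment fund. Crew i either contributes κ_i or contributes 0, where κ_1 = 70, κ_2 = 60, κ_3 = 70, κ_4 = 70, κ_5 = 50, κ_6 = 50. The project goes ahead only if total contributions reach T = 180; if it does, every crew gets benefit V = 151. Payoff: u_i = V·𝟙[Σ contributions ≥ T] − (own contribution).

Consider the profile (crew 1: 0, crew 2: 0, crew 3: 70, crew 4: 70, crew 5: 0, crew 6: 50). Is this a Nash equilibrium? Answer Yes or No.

Yes

Total = 190 ≥ 180: provided.
Crew 1 (pledges 0, payoff 151): pledging 70 → total 260, payoff 81. No gain.
Crew 2 (pledges 0, payoff 151): pledging 60 → total 250, payoff 91. No gain.
Crew 3 (pledges 70, payoff 81): dropping to 0 → total 120, payoff 0. No gain.
Crew 4 (pledges 70, payoff 81): dropping to 0 → total 120, payoff 0. No gain.
Crew 5 (pledges 0, payoff 151): pledging 50 → total 240, payoff 101. No gain.
Crew 6 (pledges 50, payoff 101): dropping to 0 → total 140, payoff 0. No gain.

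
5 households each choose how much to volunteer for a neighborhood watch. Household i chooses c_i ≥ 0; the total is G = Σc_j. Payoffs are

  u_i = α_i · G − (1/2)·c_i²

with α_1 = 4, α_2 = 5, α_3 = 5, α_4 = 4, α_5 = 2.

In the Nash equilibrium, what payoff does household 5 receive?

Household i's FOC: ∂u_i/∂c_i = α_i − c_i = 0, so c_i* = α_i.
NE contributions = (4, 5, 5, 4, 2); G = 20.
u_5 = α_5·G − ½·(c_5)² = 2·20 − ½·2² = 38.

38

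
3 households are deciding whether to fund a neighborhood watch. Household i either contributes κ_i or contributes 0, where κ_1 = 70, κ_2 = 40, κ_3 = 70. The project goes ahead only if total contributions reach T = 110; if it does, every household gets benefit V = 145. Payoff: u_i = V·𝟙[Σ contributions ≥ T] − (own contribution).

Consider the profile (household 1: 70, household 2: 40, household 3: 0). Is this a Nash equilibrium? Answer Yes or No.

Total = 110 ≥ 110: provided.
Household 1 (pledges 70, payoff 75): dropping to 0 → total 40, payoff 0. No gain.
Household 2 (pledges 40, payoff 105): dropping to 0 → total 70, payoff 0. No gain.
Household 3 (pledges 0, payoff 145): pledging 70 → total 180, payoff 75. No gain.

Yes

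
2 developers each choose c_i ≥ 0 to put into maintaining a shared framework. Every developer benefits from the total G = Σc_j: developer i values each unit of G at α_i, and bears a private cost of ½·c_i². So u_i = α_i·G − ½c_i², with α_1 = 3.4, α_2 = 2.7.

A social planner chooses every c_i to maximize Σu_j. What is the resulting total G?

Planner FOC: ∂(Σu_j)/∂c_i = (Σα_j) − c_i = 0, so c_i^SO = Σα_j = 6.1 for every i; G^SO = 12.2.

12.2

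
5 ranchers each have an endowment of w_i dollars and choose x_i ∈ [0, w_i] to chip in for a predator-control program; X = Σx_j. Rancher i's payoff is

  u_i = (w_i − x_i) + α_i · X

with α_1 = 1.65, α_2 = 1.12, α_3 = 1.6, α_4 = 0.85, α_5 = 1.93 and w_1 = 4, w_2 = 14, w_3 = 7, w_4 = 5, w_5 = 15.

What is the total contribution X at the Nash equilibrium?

40

∂u_i/∂x_i = α_i − 1, so rancher i contributes w_i if α_i > 1, else 0.
α_i > 1 for i ∈ {1, 2, 3, 5}; NE contributions (4, 14, 7, 0, 15), X = 40.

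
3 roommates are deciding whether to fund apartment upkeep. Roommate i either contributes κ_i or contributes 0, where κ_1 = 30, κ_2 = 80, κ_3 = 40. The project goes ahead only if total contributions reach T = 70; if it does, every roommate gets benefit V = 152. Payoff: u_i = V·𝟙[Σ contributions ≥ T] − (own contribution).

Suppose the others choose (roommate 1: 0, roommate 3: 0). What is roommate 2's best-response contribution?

80

Others' total = 0. Contributing 80 brings total to 80 ≥ 70: gain V − κ_2 = 72.
Best response: 80.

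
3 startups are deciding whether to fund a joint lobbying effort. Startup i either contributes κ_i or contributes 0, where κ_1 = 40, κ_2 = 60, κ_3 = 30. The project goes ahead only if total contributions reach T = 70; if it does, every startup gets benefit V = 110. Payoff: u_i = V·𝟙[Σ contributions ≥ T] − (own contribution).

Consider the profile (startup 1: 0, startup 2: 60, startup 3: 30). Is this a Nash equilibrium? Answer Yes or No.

Total = 90 ≥ 70: provided.
Startup 1 (pledges 0, payoff 110): pledging 40 → total 130, payoff 70. No gain.
Startup 2 (pledges 60, payoff 50): dropping to 0 → total 30, payoff 0. No gain.
Startup 3 (pledges 30, payoff 80): dropping to 0 → total 60, payoff 0. No gain.

Yes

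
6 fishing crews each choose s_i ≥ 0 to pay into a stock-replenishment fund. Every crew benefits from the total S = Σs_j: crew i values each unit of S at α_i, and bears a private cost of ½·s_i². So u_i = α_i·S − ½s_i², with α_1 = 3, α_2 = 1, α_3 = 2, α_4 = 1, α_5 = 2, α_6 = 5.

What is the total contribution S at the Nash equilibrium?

14

Crew i's FOC: ∂u_i/∂s_i = α_i − s_i = 0, so s_i* = α_i.
NE contributions = (3, 1, 2, 1, 2, 5); S = 14.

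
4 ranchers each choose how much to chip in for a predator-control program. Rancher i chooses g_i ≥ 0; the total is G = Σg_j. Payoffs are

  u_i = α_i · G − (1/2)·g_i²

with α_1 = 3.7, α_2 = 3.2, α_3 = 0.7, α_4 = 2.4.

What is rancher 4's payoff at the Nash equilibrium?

Rancher i's FOC: ∂u_i/∂g_i = α_i − g_i = 0, so g_i* = α_i.
NE contributions = (3.7, 3.2, 0.7, 2.4); G = 10.
u_4 = α_4·G − ½·(g_4)² = 2.4·10 − ½·2.4² = 21.12.

21.12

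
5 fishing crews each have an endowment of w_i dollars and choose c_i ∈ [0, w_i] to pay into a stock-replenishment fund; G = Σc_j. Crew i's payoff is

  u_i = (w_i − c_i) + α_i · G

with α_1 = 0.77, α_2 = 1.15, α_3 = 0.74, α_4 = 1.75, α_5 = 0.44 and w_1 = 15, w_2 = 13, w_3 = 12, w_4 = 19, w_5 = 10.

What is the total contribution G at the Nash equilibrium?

32

∂u_i/∂c_i = α_i − 1, so crew i contributes w_i if α_i > 1, else 0.
α_i > 1 for i ∈ {2, 4}; NE contributions (0, 13, 0, 19, 0), G = 32.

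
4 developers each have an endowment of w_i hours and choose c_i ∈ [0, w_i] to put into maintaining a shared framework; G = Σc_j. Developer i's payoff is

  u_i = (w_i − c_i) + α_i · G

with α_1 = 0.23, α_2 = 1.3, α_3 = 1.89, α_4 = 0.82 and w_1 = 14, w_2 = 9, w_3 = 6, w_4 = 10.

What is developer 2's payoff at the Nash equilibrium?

∂u_i/∂c_i = α_i − 1, so developer i contributes w_i if α_i > 1, else 0.
α_i > 1 for i ∈ {2, 3}; NE contributions (0, 9, 6, 0), G = 15.
u_2 = (9 − 9) + 1.3·15 = 19.5.

19.5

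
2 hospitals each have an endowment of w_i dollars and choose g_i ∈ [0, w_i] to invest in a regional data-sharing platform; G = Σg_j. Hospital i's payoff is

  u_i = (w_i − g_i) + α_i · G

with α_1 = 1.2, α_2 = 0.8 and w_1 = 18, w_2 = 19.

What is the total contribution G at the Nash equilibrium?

18

∂u_i/∂g_i = α_i − 1, so hospital i contributes w_i if α_i > 1, else 0.
α_i > 1 for i ∈ {1}; NE contributions (18, 0), G = 18.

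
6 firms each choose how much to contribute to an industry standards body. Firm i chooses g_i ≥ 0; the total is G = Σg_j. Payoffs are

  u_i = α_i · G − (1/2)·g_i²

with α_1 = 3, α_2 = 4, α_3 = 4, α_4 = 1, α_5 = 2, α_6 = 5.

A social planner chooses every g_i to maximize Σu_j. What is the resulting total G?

114

Planner FOC: ∂(Σu_j)/∂g_i = (Σα_j) − g_i = 0, so g_i^SO = Σα_j = 19 for every i; G^SO = 114.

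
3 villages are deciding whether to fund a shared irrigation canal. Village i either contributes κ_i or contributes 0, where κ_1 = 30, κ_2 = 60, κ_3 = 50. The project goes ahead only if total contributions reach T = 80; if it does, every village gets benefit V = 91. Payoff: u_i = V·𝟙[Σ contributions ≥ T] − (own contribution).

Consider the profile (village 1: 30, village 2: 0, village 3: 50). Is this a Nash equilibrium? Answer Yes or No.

Total = 80 ≥ 80: provided.
Village 1 (pledges 30, payoff 61): dropping to 0 → total 50, payoff 0. No gain.
Village 2 (pledges 0, payoff 91): pledging 60 → total 140, payoff 31. No gain.
Village 3 (pledges 50, payoff 41): dropping to 0 → total 30, payoff 0. No gain.

Yes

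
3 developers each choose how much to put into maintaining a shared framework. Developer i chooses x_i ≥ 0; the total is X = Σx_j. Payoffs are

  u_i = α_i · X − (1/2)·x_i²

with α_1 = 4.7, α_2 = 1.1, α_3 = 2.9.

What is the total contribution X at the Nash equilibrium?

8.7

Developer i's FOC: ∂u_i/∂x_i = α_i − x_i = 0, so x_i* = α_i.
NE contributions = (4.7, 1.1, 2.9); X = 8.7.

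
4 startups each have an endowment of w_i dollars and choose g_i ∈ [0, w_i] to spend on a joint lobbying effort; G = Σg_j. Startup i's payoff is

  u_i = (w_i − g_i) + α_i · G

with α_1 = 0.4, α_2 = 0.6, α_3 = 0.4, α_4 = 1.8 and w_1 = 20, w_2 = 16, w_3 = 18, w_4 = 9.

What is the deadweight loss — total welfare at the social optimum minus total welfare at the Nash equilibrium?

∂u_i/∂g_i = α_i − 1, so startup i contributes w_i if α_i > 1, else 0.
α_i > 1 for i ∈ {4}; NE contributions (0, 0, 0, 9), G = 9.
W^NE = Σw_i − G^NE + (Σα_i)·G^NE = 63 + 2.2·9 = 82.8.
Planner: ∂(Σu_j)/∂g_i = Σα_j − 1 = 2.2 > 0, so everyone contributes w_i; G^SO = 63, W^SO = 63 + 2.2·63 = 201.6.
Deadweight loss = 118.8.

118.8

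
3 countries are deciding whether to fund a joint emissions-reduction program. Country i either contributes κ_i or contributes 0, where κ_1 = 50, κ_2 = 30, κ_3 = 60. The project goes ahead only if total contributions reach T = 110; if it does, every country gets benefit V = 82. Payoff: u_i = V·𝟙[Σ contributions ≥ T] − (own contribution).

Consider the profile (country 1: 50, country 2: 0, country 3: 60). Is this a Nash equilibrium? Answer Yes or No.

Total = 110 ≥ 110: provided.
Country 1 (pledges 50, payoff 32): dropping to 0 → total 60, payoff 0. No gain.
Country 2 (pledges 0, payoff 82): pledging 30 → total 140, payoff 52. No gain.
Country 3 (pledges 60, payoff 22): dropping to 0 → total 50, payoff 0. No gain.

Yes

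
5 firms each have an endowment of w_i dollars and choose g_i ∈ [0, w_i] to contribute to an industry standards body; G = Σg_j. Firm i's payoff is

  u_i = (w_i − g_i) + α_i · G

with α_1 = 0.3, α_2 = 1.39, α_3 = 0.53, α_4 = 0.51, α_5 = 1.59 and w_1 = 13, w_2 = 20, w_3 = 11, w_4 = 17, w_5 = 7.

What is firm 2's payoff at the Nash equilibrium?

∂u_i/∂g_i = α_i − 1, so firm i contributes w_i if α_i > 1, else 0.
α_i > 1 for i ∈ {2, 5}; NE contributions (0, 20, 0, 0, 7), G = 27.
u_2 = (20 − 20) + 1.39·27 = 37.53.

37.53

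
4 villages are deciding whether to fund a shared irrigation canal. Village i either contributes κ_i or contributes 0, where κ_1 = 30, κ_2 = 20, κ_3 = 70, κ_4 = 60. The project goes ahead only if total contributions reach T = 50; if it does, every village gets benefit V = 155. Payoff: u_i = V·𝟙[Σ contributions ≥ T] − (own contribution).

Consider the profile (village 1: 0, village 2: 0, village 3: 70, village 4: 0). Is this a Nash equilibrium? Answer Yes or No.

Yes

Total = 70 ≥ 50: provided.
Village 1 (pledges 0, payoff 155): pledging 30 → total 100, payoff 125. No gain.
Village 2 (pledges 0, payoff 155): pledging 20 → total 90, payoff 135. No gain.
Village 3 (pledges 70, payoff 85): dropping to 0 → total 0, payoff 0. No gain.
Village 4 (pledges 0, payoff 155): pledging 60 → total 130, payoff 95. No gain.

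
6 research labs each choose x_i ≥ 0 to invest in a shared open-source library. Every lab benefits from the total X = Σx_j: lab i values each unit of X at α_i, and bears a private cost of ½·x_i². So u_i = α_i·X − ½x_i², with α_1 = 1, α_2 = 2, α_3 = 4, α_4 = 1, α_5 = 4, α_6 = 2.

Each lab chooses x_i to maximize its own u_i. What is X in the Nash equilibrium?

14

Lab i's FOC: ∂u_i/∂x_i = α_i − x_i = 0, so x_i* = α_i.
NE contributions = (1, 2, 4, 1, 4, 2); X = 14.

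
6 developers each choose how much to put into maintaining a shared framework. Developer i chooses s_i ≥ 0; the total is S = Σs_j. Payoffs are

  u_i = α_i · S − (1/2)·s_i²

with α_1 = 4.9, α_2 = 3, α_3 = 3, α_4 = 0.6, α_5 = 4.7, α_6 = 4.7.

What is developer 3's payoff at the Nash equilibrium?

Developer i's FOC: ∂u_i/∂s_i = α_i − s_i = 0, so s_i* = α_i.
NE contributions = (4.9, 3, 3, 0.6, 4.7, 4.7); S = 20.9.
u_3 = α_3·S − ½·(s_3)² = 3·20.9 − ½·3² = 58.2.

58.2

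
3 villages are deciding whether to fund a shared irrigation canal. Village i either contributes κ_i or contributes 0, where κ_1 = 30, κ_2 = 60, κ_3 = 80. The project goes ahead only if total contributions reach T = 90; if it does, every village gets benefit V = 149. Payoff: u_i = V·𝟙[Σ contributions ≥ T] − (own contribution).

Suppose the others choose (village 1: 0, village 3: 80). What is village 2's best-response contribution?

Others' total = 80. Contributing 60 brings total to 140 ≥ 90: gain V − κ_2 = 89.
Best response: 60.

60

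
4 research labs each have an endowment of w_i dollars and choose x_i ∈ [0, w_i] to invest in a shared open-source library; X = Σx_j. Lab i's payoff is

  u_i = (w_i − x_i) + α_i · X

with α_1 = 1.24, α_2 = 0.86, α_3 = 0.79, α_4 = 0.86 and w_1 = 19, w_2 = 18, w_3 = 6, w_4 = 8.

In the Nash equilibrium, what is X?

19

∂u_i/∂x_i = α_i − 1, so lab i contributes w_i if α_i > 1, else 0.
α_i > 1 for i ∈ {1}; NE contributions (19, 0, 0, 0), X = 19.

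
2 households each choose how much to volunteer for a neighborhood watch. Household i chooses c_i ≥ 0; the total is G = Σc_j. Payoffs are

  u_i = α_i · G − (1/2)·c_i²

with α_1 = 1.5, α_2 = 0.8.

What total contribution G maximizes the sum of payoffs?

Planner FOC: ∂(Σu_j)/∂c_i = (Σα_j) − c_i = 0, so c_i^SO = Σα_j = 2.3 for every i; G^SO = 4.6.

4.6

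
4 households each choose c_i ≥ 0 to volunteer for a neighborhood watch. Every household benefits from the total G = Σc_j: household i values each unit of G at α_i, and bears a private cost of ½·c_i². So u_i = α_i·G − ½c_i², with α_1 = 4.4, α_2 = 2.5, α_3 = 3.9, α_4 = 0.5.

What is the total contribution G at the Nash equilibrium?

Household i's FOC: ∂u_i/∂c_i = α_i − c_i = 0, so c_i* = α_i.
NE contributions = (4.4, 2.5, 3.9, 0.5); G = 11.3.

11.3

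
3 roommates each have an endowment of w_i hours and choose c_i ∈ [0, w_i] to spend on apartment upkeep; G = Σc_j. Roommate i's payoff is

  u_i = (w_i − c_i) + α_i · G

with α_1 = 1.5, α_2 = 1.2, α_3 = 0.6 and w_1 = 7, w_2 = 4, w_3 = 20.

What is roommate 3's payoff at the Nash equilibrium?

∂u_i/∂c_i = α_i − 1, so roommate i contributes w_i if α_i > 1, else 0.
α_i > 1 for i ∈ {1, 2}; NE contributions (7, 4, 0), G = 11.
u_3 = (20 − 0) + 0.6·11 = 26.6.

26.6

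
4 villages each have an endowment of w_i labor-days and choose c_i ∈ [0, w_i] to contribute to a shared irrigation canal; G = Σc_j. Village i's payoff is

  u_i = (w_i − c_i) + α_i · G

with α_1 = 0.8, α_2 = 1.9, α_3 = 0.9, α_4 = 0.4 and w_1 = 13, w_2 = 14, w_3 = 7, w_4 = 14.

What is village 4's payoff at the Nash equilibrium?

∂u_i/∂c_i = α_i − 1, so village i contributes w_i if α_i > 1, else 0.
α_i > 1 for i ∈ {2}; NE contributions (0, 14, 0, 0), G = 14.
u_4 = (14 − 0) + 0.4·14 = 19.6.

19.6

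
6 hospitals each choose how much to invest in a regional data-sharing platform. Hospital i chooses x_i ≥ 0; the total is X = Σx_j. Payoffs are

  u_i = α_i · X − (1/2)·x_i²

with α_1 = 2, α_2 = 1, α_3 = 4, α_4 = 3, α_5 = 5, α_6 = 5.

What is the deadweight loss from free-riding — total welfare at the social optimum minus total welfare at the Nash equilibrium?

840

Hospital i's FOC: ∂u_i/∂x_i = α_i − x_i = 0, so x_i* = α_i.
NE contributions = (2, 1, 4, 3, 5, 5); X = 20.
W^NE = (Σα)·X − ½Σα_i² = 20² − ½·80 = 360.
Planner sets x_i = Σα_j = 20 for every i, so X^SO = 6·20 = 120.
W^SO = (Σα)·X^SO − ½·6·(Σα)² = (6/2)·20² = 1200.
Deadweight loss = W^SO − W^NE = 840.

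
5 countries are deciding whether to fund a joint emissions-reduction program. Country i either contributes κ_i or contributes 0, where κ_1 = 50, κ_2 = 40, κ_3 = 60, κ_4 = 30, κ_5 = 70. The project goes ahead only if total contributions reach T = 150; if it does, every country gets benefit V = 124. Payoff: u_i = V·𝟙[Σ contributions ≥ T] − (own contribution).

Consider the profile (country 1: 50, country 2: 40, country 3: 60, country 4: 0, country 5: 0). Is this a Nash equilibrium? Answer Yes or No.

Yes

Total = 150 ≥ 150: provided.
Country 1 (pledges 50, payoff 74): dropping to 0 → total 100, payoff 0. No gain.
Country 2 (pledges 40, payoff 84): dropping to 0 → total 110, payoff 0. No gain.
Country 3 (pledges 60, payoff 64): dropping to 0 → total 90, payoff 0. No gain.
Country 4 (pledges 0, payoff 124): pledging 30 → total 180, payoff 94. No gain.
Country 5 (pledges 0, payoff 124): pledging 70 → total 220, payoff 54. No gain.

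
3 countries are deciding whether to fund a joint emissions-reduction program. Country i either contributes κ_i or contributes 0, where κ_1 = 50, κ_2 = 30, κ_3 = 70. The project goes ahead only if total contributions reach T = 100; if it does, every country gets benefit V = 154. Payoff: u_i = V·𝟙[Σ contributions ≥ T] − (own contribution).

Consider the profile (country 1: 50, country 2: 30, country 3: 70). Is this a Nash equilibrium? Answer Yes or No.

No

Total = 150 ≥ 100: provided.
Country 1 (pledges 50, payoff 104): dropping to 0 → total 100, payoff 154. Profitable deviation.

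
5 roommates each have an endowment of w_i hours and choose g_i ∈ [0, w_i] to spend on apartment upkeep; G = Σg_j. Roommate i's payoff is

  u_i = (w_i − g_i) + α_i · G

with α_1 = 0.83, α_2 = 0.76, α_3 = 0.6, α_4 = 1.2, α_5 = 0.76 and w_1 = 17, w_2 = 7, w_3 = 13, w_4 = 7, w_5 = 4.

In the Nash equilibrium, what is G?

7

∂u_i/∂g_i = α_i − 1, so roommate i contributes w_i if α_i > 1, else 0.
α_i > 1 for i ∈ {4}; NE contributions (0, 0, 0, 7, 0), G = 7.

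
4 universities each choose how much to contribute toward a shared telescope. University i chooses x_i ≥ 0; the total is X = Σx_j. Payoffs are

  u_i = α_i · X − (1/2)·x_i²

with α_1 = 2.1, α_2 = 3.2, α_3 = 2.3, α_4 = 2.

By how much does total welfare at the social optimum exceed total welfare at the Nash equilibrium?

104.13

University i's FOC: ∂u_i/∂x_i = α_i − x_i = 0, so x_i* = α_i.
NE contributions = (2.1, 3.2, 2.3, 2); X = 9.6.
W^NE = (Σα)·X − ½Σα_i² = 9.6² − ½·23.94 = 80.19.
Planner sets x_i = Σα_j = 9.6 for every i, so X^SO = 4·9.6 = 38.4.
W^SO = (Σα)·X^SO − ½·4·(Σα)² = (4/2)·9.6² = 184.32.
Deadweight loss = W^SO − W^NE = 104.13.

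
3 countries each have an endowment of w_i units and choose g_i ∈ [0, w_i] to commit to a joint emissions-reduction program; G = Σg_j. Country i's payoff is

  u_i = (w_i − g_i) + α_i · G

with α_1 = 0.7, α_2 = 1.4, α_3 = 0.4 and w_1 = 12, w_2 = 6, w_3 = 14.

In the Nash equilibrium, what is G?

∂u_i/∂g_i = α_i − 1, so country i contributes w_i if α_i > 1, else 0.
α_i > 1 for i ∈ {2}; NE contributions (0, 6, 0), G = 6.

6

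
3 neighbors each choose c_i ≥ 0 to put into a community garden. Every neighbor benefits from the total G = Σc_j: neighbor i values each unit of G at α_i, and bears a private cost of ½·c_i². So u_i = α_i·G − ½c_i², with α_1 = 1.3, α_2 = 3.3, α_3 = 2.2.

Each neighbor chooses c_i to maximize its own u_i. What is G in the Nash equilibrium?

Neighbor i's FOC: ∂u_i/∂c_i = α_i − c_i = 0, so c_i* = α_i.
NE contributions = (1.3, 3.3, 2.2); G = 6.8.

6.8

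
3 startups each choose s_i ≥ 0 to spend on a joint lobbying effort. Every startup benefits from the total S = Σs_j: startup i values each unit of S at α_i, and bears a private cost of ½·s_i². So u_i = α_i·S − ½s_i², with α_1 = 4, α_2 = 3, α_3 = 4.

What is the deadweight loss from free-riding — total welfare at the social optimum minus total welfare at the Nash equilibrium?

Startup i's FOC: ∂u_i/∂s_i = α_i − s_i = 0, so s_i* = α_i.
NE contributions = (4, 3, 4); S = 11.
W^NE = (Σα)·S − ½Σα_i² = 11² − ½·41 = 100.5.
Planner sets s_i = Σα_j = 11 for every i, so S^SO = 3·11 = 33.
W^SO = (Σα)·S^SO − ½·3·(Σα)² = (3/2)·11² = 181.5.
Deadweight loss = W^SO − W^NE = 81.

81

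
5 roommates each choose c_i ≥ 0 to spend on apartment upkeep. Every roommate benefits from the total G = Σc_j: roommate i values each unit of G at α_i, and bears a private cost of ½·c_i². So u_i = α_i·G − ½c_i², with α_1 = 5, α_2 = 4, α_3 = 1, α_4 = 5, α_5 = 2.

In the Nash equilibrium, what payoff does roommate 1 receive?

72.5

Roommate i's FOC: ∂u_i/∂c_i = α_i − c_i = 0, so c_i* = α_i.
NE contributions = (5, 4, 1, 5, 2); G = 17.
u_1 = α_1·G − ½·(c_1)² = 5·17 − ½·5² = 72.5.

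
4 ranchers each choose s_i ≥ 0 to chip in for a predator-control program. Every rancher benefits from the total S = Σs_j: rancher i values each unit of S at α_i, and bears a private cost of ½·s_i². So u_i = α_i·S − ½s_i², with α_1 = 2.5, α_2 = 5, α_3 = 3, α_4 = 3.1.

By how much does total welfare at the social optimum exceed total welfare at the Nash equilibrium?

Rancher i's FOC: ∂u_i/∂s_i = α_i − s_i = 0, so s_i* = α_i.
NE contributions = (2.5, 5, 3, 3.1); S = 13.6.
W^NE = (Σα)·S − ½Σα_i² = 13.6² − ½·49.86 = 160.03.
Planner sets s_i = Σα_j = 13.6 for every i, so S^SO = 4·13.6 = 54.4.
W^SO = (Σα)·S^SO − ½·4·(Σα)² = (4/2)·13.6² = 369.92.
Deadweight loss = W^SO − W^NE = 209.89.

209.89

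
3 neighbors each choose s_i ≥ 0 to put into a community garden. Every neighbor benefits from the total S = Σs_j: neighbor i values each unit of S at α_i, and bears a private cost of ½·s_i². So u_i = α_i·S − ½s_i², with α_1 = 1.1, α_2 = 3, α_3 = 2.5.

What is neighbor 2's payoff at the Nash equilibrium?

15.3

Neighbor i's FOC: ∂u_i/∂s_i = α_i − s_i = 0, so s_i* = α_i.
NE contributions = (1.1, 3, 2.5); S = 6.6.
u_2 = α_2·S − ½·(s_2)² = 3·6.6 − ½·3² = 15.3.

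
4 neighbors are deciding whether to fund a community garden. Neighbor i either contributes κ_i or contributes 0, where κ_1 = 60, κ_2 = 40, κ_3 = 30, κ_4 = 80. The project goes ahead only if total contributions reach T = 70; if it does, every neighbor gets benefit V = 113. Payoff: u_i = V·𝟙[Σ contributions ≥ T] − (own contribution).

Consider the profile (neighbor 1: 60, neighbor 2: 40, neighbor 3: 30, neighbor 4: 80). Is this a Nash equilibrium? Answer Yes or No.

No

Total = 210 ≥ 70: provided.
Neighbor 1 (pledges 60, payoff 53): dropping to 0 → total 150, payoff 113. Profitable deviation.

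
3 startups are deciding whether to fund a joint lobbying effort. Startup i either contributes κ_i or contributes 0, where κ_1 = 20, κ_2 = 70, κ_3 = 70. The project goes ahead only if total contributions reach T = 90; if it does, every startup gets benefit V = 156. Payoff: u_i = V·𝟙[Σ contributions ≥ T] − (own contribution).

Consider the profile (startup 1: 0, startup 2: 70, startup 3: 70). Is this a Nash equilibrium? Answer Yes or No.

Total = 140 ≥ 90: provided.
Startup 1 (pledges 0, payoff 156): pledging 20 → total 160, payoff 136. No gain.
Startup 2 (pledges 70, payoff 86): dropping to 0 → total 70, payoff 0. No gain.
Startup 3 (pledges 70, payoff 86): dropping to 0 → total 70, payoff 0. No gain.

Yes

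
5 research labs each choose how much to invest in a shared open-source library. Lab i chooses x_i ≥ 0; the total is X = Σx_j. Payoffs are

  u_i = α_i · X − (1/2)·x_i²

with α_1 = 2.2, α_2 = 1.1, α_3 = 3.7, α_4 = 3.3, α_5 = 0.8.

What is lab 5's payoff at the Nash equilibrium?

Lab i's FOC: ∂u_i/∂x_i = α_i − x_i = 0, so x_i* = α_i.
NE contributions = (2.2, 1.1, 3.7, 3.3, 0.8); X = 11.1.
u_5 = α_5·X − ½·(x_5)² = 0.8·11.1 − ½·0.8² = 8.56.

8.56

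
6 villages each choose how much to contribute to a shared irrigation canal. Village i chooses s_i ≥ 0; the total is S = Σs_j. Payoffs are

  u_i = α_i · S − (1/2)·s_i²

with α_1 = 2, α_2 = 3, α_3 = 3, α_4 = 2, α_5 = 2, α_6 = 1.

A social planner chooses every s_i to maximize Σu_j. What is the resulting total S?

Planner FOC: ∂(Σu_j)/∂s_i = (Σα_j) − s_i = 0, so s_i^SO = Σα_j = 13 for every i; S^SO = 78.

78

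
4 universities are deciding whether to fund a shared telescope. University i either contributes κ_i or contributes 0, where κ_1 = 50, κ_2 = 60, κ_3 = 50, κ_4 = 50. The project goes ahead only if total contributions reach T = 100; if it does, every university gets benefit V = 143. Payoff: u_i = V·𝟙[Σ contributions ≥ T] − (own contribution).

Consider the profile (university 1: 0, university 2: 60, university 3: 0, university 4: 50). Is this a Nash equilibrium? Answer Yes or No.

Total = 110 ≥ 100: provided.
University 1 (pledges 0, payoff 143): pledging 50 → total 160, payoff 93. No gain.
University 2 (pledges 60, payoff 83): dropping to 0 → total 50, payoff 0. No gain.
University 3 (pledges 0, payoff 143): pledging 50 → total 160, payoff 93. No gain.
University 4 (pledges 50, payoff 93): dropping to 0 → total 60, payoff 0. No gain.

Yes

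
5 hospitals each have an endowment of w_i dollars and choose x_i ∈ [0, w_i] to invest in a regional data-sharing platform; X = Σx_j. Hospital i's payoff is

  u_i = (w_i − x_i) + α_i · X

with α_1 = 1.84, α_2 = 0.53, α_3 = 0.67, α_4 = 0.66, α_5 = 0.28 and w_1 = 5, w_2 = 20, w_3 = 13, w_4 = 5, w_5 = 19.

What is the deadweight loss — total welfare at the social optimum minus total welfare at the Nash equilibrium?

169.86

∂u_i/∂x_i = α_i − 1, so hospital i contributes w_i if α_i > 1, else 0.
α_i > 1 for i ∈ {1}; NE contributions (5, 0, 0, 0, 0), X = 5.
W^NE = Σw_i − X^NE + (Σα_i)·X^NE = 62 + 2.98·5 = 76.9.
Planner: ∂(Σu_j)/∂x_i = Σα_j − 1 = 2.98 > 0, so everyone contributes w_i; X^SO = 62, W^SO = 62 + 2.98·62 = 246.76.
Deadweight loss = 169.86.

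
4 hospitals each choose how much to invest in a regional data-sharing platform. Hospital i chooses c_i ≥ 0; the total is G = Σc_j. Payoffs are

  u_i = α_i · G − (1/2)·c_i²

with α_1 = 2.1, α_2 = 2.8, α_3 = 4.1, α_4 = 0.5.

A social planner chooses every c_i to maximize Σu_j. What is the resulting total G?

38

Planner FOC: ∂(Σu_j)/∂c_i = (Σα_j) − c_i = 0, so c_i^SO = Σα_j = 9.5 for every i; G^SO = 38.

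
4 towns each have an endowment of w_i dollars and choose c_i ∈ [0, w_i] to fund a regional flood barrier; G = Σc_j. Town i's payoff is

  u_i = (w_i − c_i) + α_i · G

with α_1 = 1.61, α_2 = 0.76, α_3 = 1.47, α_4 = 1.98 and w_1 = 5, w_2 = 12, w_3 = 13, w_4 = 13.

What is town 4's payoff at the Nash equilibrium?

61.38

∂u_i/∂c_i = α_i − 1, so town i contributes w_i if α_i > 1, else 0.
α_i > 1 for i ∈ {1, 3, 4}; NE contributions (5, 0, 13, 13), G = 31.
u_4 = (13 − 13) + 1.98·31 = 61.38.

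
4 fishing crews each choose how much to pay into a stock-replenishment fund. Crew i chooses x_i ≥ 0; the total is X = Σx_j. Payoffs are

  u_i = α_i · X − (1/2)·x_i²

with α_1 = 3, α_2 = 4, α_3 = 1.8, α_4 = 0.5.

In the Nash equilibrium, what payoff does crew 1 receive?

23.4

Crew i's FOC: ∂u_i/∂x_i = α_i − x_i = 0, so x_i* = α_i.
NE contributions = (3, 4, 1.8, 0.5); X = 9.3.
u_1 = α_1·X − ½·(x_1)² = 3·9.3 − ½·3² = 23.4.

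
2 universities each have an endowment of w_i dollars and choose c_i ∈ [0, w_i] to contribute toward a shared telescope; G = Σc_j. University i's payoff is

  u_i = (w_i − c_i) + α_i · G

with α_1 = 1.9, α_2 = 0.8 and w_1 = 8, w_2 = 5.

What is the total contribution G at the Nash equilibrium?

∂u_i/∂c_i = α_i − 1, so university i contributes w_i if α_i > 1, else 0.
α_i > 1 for i ∈ {1}; NE contributions (8, 0), G = 8.

8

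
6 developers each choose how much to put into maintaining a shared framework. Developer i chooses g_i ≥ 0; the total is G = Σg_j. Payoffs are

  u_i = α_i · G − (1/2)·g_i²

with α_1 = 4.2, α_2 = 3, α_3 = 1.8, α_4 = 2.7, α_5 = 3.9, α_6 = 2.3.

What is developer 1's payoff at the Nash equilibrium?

66.36

Developer i's FOC: ∂u_i/∂g_i = α_i − g_i = 0, so g_i* = α_i.
NE contributions = (4.2, 3, 1.8, 2.7, 3.9, 2.3); G = 17.9.
u_1 = α_1·G − ½·(g_1)² = 4.2·17.9 − ½·4.2² = 66.36.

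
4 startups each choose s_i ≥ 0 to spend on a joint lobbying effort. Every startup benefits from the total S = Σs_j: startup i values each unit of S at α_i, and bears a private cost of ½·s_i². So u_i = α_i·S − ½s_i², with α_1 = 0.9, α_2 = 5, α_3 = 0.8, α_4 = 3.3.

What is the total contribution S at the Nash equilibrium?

Startup i's FOC: ∂u_i/∂s_i = α_i − s_i = 0, so s_i* = α_i.
NE contributions = (0.9, 5, 0.8, 3.3); S = 10.

10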